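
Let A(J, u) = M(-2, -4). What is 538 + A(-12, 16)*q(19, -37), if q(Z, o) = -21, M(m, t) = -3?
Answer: 601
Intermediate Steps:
A(J, u) = -3
538 + A(-12, 16)*q(19, -37) = 538 - 3*(-21) = 538 + 63 = 601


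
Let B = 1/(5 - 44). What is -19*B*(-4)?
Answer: -76/39 ≈ -1.9487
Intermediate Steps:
B = -1/39 (B = 1/(-39) = -1/39 ≈ -0.025641)
-19*B*(-4) = -19*(-1/39)*(-4) = (19/39)*(-4) = -76/39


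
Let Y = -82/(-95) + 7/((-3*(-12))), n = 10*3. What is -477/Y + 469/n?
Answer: -47243827/108510 ≈ -435.39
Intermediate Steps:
n = 30
Y = 3617/3420 (Y = -82*(-1/95) + 7/36 = 82/95 + 7*(1/36) = 82/95 + 7/36 = 3617/3420 ≈ 1.0576)
-477/Y + 469/n = -477/3617/3420 + 469/30 = -477*3420/3617 + 469*(1/30) = -1631340/3617 + 469/30 = -47243827/108510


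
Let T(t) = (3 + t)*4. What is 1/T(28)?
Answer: 1/124 ≈ 0.0080645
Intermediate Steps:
T(t) = 12 + 4*t
1/T(28) = 1/(12 + 4*28) = 1/(12 + 112) = 1/124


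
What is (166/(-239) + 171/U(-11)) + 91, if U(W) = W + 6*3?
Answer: 191950/1673 ≈ 114.73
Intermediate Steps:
U(W) = 18 + W (U(W) = W + 18 = 18 + W)
(166/(-239) + 171/U(-11)) + 91 = (166/(-239) + 171/(18 - 11)) + 91 = (166*(-1/239) + 171/7) + 91 = (-166/239 + 171*(1/7)) + 91 = (-166/239 + 171/7) + 91 = 39707/1673 + 91 = 191950/1673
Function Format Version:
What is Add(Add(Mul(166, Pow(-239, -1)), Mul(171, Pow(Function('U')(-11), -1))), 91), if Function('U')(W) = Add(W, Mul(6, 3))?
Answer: Rational(191950, 1673) ≈ 114.73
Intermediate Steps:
Function('U')(W) = Add(18, W) (Function('U')(W) = Add(W, 18) = Add(18, W))
Add(Add(Mul(166, Pow(-239, -1)), Mul(171, Pow(Function('U')(-11), -1))), 91) = Add(Add(Mul(166, Pow(-239, -1)), Mul(171, Pow(Add(18, -11), -1))), 91) = Add(Add(Mul(166, Rational(-1, 239)), Mul(171, Pow(7, -1))), 91) = Add(Add(Rational(-166, 239), Mul(171, Rational(1, 7))), 91) = Add(Add(Rational(-166, 239), Rational(171, 7)), 91) = Add(Rational(39707, 1673), 91) = Rational(191950, 1673)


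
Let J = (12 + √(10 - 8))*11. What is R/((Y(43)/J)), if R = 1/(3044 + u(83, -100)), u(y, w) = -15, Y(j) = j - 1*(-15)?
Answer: 66/87841 + 11*√2/175682 ≈ 0.00083991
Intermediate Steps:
Y(j) = 15 + j (Y(j) = j + 15 = 15 + j)
J = 132 + 11*√2 (J = (12 + √2)*11 = 132 + 11*√2 ≈ 147.56)
R = 1/3029 (R = 1/(3044 - 15) = 1/3029 ≈ 0.00033014)
R/((Y(43)/J)) = 1/(3029*(((15 + 43)/(132 + 11*√2)))) = 1/(3029*((58/(132 + 11*√2)))) = (66/29 + 11*√2/58)/3029 = 66/87841 + 11*√2/175682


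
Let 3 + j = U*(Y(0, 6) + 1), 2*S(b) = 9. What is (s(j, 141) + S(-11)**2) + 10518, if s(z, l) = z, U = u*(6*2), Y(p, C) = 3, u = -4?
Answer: 41373/4 ≈ 10343.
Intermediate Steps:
S(b) = 9/2 (S(b) = (1/2)*9 = 9/2)
U = -48 (U = -24*2 = -4*12 = -48)
j = -195 (j = -3 - 48*(3 + 1) = -3 - 48*4 = -3 - 192 = -195)
(s(j, 141) + S(-11)**2) + 10518 = (-195 + (9/2)**2) + 10518 = (-195 + 81/4) + 10518 = -699/4 + 10518 = 41373/4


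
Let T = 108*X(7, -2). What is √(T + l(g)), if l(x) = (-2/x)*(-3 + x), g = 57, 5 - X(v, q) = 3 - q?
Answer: 6*I*√19/19 ≈ 1.3765*I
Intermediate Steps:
X(v, q) = 2 + q (X(v, q) = 5 - (3 - q) = 5 + (-3 + q) = 2 + q)
l(x) = -2*(-3 + x)/x
T = 0 (T = 108*(2 - 2) = 108*0 = 0)
√(T + l(g)) = √(0 + (-2 + 6/57)) = √(0 + (-2 + 6*(1/57))) = √(0 + (-2 + 2/19)) = √(0 - 36/19) = √(-36/19) = 6*I*√19/19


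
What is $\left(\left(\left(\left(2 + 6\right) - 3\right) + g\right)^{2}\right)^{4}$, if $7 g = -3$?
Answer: $\frac{1099511627776}{5764801} \approx 1.9073 \cdot 10^{5}$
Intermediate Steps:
$g = - \frac{3}{7}$ ($g = \frac{1}{7} \left(-3\right) = - \frac{3}{7} \approx -0.42857$)
$\left(\left(\left(\left(2 + 6\right) - 3\right) + g\right)^{2}\right)^{4} = \left(\left(\left(\left(2 + 6\right) - 3\right) - \frac{3}{7}\right)^{2}\right)^{4} = \left(\left(\left(8 - 3\right) - \frac{3}{7}\right)^{2}\right)^{4} = \left(\left(5 - \frac{3}{7}\right)^{2}\right)^{4} = \left(\left(\frac{32}{7}\right)^{2}\right)^{4} = \left(\frac{1024}{49}\right)^{4} = \frac{1099511627776}{5764801}$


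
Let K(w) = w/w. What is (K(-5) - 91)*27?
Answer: -2430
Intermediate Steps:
K(w) = 1
(K(-5) - 91)*27 = (1 - 91)*27 = -90*27 = -2430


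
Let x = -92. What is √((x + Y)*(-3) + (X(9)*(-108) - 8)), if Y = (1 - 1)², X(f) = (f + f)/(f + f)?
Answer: 4*√10 ≈ 12.649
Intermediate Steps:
X(f) = 1 (X(f) = (2*f)/((2*f)) = (2*f)*(1/(2*f)) = 1)
Y = 0 (Y = 0² = 0)
√((x + Y)*(-3) + (X(9)*(-108) - 8)) = √((-92 + 0)*(-3) + (1*(-108) - 8)) = √(-92*(-3) + (-108 - 8)) = √(276 - 116) = √160 = 4*√10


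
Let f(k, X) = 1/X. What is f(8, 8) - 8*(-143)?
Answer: 9153/8 ≈ 1144.1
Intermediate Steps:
f(8, 8) - 8*(-143) = 1/8 - 8*(-143) = ⅛ + 1144 = 9153/8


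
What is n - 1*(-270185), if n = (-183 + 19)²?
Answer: 297081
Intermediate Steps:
n = 26896 (n = (-164)² = 26896)
n - 1*(-270185) = 26896 - 1*(-270185) = 26896 + 270185 = 297081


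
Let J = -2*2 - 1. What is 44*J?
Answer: -220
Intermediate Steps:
J = -5 (J = -4 - 1 = -5)
44*J = 44*(-5) = -220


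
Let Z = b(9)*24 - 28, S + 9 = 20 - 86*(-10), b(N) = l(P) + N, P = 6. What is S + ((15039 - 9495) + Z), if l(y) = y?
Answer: 6747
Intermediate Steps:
b(N) = 6 + N
S = 871 (S = -9 + (20 - 86*(-10)) = -9 + (20 + 860) = -9 + 880 = 871)
Z = 332 (Z = (6 + 9)*24 - 28 = 15*24 - 28 = 360 - 28 = 332)
S + ((15039 - 9495) + Z) = 871 + ((15039 - 9495) + 332) = 871 + (5544 + 332) = 871 + 5876 = 6747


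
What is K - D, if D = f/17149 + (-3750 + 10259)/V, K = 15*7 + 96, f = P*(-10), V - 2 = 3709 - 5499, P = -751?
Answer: 6261339773/30662412 ≈ 204.20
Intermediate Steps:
V = -1788 (V = 2 + (3709 - 5499) = 2 - 1790 = -1788)
f = 7510 (f = -751*(-10) = 7510)
K = 201 (K = 105 + 96 = 201)
D = -98194961/30662412 (D = 7510/17149 + (-3750 + 10259)/(-1788) = 7510*(1/17149) + 6509*(-1/1788) = 7510/17149 - 6509/1788 = -98194961/30662412 ≈ -3.2025)
K - D = 201 - 1*(-98194961/30662412) = 201 + 98194961/30662412 = 6261339773/30662412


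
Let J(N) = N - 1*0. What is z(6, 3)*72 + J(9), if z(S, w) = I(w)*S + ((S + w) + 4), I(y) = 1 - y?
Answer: 81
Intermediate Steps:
J(N) = N (J(N) = N + 0 = N)
z(S, w) = 4 + S + w + S*(1 - w) (z(S, w) = (1 - w)*S + ((S + w) + 4) = S*(1 - w) + (4 + S + w) = 4 + S + w + S*(1 - w))
z(6, 3)*72 + J(9) = (4 + 6 + 3 - 1*6*(-1 + 3))*72 + 9 = (4 + 6 + 3 - 1*6*2)*72 + 9 = (4 + 6 + 3 - 12)*72 + 9 = 1*72 + 9 = 72 + 9 = 81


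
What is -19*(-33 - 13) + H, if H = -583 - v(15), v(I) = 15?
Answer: 276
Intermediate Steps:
H = -598 (H = -583 - 1*15 = -583 - 15 = -598)
-19*(-33 - 13) + H = -19*(-33 - 13) - 598 = -19*(-46) - 598 = 874 - 598 = 276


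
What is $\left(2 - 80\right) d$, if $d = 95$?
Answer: $-7410$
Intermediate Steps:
$\left(2 - 80\right) d = \left(2 - 80\right) 95 = \left(-78\right) 95 = -7410$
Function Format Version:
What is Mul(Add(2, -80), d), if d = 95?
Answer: -7410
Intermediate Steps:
Mul(Add(2, -80), d) = Mul(Add(2, -80), 95) = Mul(-78, 95) = -7410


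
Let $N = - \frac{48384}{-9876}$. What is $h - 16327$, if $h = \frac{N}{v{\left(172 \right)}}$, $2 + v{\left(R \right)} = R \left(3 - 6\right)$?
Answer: $- \frac{497173765}{30451} \approx -16327.0$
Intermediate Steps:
$v{\left(R \right)} = -2 - 3 R$ ($v{\left(R \right)} = -2 + R \left(3 - 6\right) = -2 + R \left(-3\right) = -2 - 3 R$)
$N = \frac{4032}{823}$ ($N = \left(-48384\right) \left(- \frac{1}{9876}\right) = \frac{4032}{823} \approx 4.8991$)
$h = - \frac{288}{30451}$ ($h = \frac{4032}{823 \left(-2 - 516\right)} = \frac{4032}{823 \left(-518\right)} = \frac{4032}{823} \left(- \frac{1}{518}\right) = - \frac{288}{30451} \approx -0.0094578$)
$h - 16327 = - \frac{288}{30451} - 16327 = - \frac{497173765}{30451}$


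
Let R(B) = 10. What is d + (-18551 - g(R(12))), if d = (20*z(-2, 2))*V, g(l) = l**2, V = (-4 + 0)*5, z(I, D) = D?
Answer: -19451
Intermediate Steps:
V = -20 (V = -4*5 = -20)
d = -800 (d = (20*2)*(-20) = 40*(-20) = -800)
d + (-18551 - g(R(12))) = -800 + (-18551 - 1*10**2) = -800 + (-18551 - 1*100) = -800 + (-18551 - 100) = -800 - 18651 = -19451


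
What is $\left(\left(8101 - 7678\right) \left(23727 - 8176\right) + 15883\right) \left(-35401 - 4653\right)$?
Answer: $-264114313624$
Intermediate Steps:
$\left(\left(8101 - 7678\right) \left(23727 - 8176\right) + 15883\right) \left(-35401 - 4653\right) = \left(423 \cdot 15551 + 15883\right) \left(-40054\right) = \left(6578073 + 15883\right) \left(-40054\right) = 6593956 \left(-40054\right) = -264114313624$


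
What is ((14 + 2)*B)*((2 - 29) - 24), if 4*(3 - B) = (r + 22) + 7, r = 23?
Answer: 8160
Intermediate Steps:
B = -10 (B = 3 - ((23 + 22) + 7)/4 = 3 - (45 + 7)/4 = 3 - 1/4*52 = 3 - 13 = -10)
((14 + 2)*B)*((2 - 29) - 24) = ((14 + 2)*(-10))*((2 - 29) - 24) = (16*(-10))*(-27 - 24) = -160*(-51) = 8160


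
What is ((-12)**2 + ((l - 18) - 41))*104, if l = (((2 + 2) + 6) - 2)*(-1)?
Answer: 8008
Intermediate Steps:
l = -8 (l = ((4 + 6) - 2)*(-1) = (10 - 2)*(-1) = 8*(-1) = -8)
((-12)**2 + ((l - 18) - 41))*104 = ((-12)**2 + ((-8 - 18) - 41))*104 = (144 + (-26 - 41))*104 = (144 - 67)*104 = 77*104 = 8008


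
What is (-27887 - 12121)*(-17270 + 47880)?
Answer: -1224644880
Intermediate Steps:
(-27887 - 12121)*(-17270 + 47880) = -40008*30610 = -1224644880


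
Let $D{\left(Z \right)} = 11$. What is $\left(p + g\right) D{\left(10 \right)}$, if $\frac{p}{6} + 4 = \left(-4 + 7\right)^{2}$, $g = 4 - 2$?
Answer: $352$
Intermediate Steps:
$g = 2$ ($g = 4 - 2 = 2$)
$p = 30$ ($p = -24 + 6 \left(-4 + 7\right)^{2} = -24 + 6 \cdot 3^{2} = -24 + 6 \cdot 9 = -24 + 54 = 30$)
$\left(p + g\right) D{\left(10 \right)} = \left(30 + 2\right) 11 = 32 \cdot 11 = 352$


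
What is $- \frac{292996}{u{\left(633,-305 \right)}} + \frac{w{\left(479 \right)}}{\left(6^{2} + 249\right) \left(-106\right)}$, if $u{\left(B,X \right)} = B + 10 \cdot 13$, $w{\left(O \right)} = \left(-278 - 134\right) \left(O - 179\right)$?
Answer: $- \frac{291903412}{768341} \approx -379.91$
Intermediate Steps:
$w{\left(O \right)} = 73748 - 412 O$ ($w{\left(O \right)} = - 412 \left(-179 + O\right) = 73748 - 412 O$)
$u{\left(B,X \right)} = 130 + B$ ($u{\left(B,X \right)} = B + 130 = 130 + B$)
$- \frac{292996}{u{\left(633,-305 \right)}} + \frac{w{\left(479 \right)}}{\left(6^{2} + 249\right) \left(-106\right)} = - \frac{292996}{130 + 633} + \frac{73748 - 197348}{\left(6^{2} + 249\right) \left(-106\right)} = - \frac{292996}{763} + \frac{73748 - 197348}{\left(36 + 249\right) \left(-106\right)} = \left(-292996\right) \frac{1}{763} - \frac{123600}{285 \left(-106\right)} = - \frac{292996}{763} - \frac{123600}{-30210} = - \frac{292996}{763} - - \frac{4120}{1007} = - \frac{292996}{763} + \frac{4120}{1007} = - \frac{291903412}{768341}$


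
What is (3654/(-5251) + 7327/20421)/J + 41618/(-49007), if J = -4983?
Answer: -22235992663670675/26185931559092151 ≈ -0.84916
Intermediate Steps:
(3654/(-5251) + 7327/20421)/J + 41618/(-49007) = (3654/(-5251) + 7327/20421)/(-4983) + 41618/(-49007) = (3654*(-1/5251) + 7327*(1/20421))*(-1/4983) + 41618*(-1/49007) = (-3654/5251 + 7327/20421)*(-1/4983) - 41618/49007 = -36144257/107230671*(-1/4983) - 41618/49007 = 36144257/534330433593 - 41618/49007 = -22235992663670675/26185931559092151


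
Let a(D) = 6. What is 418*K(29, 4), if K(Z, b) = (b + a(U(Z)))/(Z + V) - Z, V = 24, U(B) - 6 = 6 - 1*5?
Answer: -638286/53 ≈ -12043.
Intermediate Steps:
U(B) = 7 (U(B) = 6 + (6 - 1*5) = 6 + (6 - 5) = 6 + 1 = 7)
K(Z, b) = -Z + (6 + b)/(24 + Z) (K(Z, b) = (b + 6)/(Z + 24) - Z = (6 + b)/(24 + Z) - Z = -Z + (6 + b)/(24 + Z))
418*K(29, 4) = 418*((6 + 4 - 1*29² - 24*29)/(24 + 29)) = 418*((6 + 4 - 1*841 - 696)/53) = 418*((6 + 4 - 841 - 696)/53) = 418*((1/53)*(-1527)) = 418*(-1527/53) = -638286/53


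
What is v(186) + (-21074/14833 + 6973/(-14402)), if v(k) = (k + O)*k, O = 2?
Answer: 393138282949/11243414 ≈ 34966.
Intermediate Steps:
v(k) = k*(2 + k) (v(k) = (k + 2)*k = (2 + k)*k = k*(2 + k))
v(186) + (-21074/14833 + 6973/(-14402)) = 186*(2 + 186) + (-21074/14833 + 6973/(-14402)) = 186*188 + (-21074*1/14833 + 6973*(-1/14402)) = 34968 + (-21074/14833 - 367/758) = 34968 - 21417803/11243414 = 393138282949/11243414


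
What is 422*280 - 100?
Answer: 118060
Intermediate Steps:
422*280 - 100 = 118160 - 100 = 118060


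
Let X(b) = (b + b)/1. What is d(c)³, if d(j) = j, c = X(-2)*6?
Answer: -13824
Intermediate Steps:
X(b) = 2*b (X(b) = 1*(2*b) = 2*b)
c = -24 (c = (2*(-2))*6 = -4*6 = -24)
d(c)³ = (-24)³ = -13824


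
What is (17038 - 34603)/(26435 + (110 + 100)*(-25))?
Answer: -3513/4237 ≈ -0.82912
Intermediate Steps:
(17038 - 34603)/(26435 + (110 + 100)*(-25)) = -17565/(26435 + 210*(-25)) = -17565/(26435 - 5250) = -17565/21185 = -17565*1/21185 = -3513/4237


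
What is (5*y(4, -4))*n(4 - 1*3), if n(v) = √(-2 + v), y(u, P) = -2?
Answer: -10*I ≈ -10.0*I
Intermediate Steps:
(5*y(4, -4))*n(4 - 1*3) = (5*(-2))*√(-2 + (4 - 1*3)) = -10*√(-2 + (4 - 3)) = -10*√(-2 + 1) = -10*I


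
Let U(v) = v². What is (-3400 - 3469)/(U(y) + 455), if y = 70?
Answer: -6869/5355 ≈ -1.2827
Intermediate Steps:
(-3400 - 3469)/(U(y) + 455) = (-3400 - 3469)/(70² + 455) = -6869/(4900 + 455) = -6869/5355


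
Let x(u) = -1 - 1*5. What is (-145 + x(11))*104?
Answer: -15704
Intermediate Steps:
x(u) = -6 (x(u) = -1 - 5 = -6)
(-145 + x(11))*104 = (-145 - 6)*104 = -151*104 = -15704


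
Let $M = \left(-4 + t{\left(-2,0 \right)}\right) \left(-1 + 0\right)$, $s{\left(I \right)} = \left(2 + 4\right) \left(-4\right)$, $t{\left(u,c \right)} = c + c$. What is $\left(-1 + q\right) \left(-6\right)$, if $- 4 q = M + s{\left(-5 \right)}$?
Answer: $-24$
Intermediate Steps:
$t{\left(u,c \right)} = 2 c$
$s{\left(I \right)} = -24$ ($s{\left(I \right)} = 6 \left(-4\right) = -24$)
$M = 4$ ($M = \left(-4 + 2 \cdot 0\right) \left(-1 + 0\right) = \left(-4 + 0\right) \left(-1\right) = \left(-4\right) \left(-1\right) = 4$)
$q = 5$ ($q = - \frac{4 - 24}{4} = \left(- \frac{1}{4}\right) \left(-20\right) = 5$)
$\left(-1 + q\right) \left(-6\right) = \left(-1 + 5\right) \left(-6\right) = 4 \left(-6\right) = -24$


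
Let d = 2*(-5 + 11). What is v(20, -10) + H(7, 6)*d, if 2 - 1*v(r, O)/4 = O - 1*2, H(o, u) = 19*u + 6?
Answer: 1496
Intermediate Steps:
H(o, u) = 6 + 19*u
v(r, O) = 16 - 4*O (v(r, O) = 8 - 4*(O - 1*2) = 8 - 4*(O - 2) = 8 - 4*(-2 + O) = 8 + (8 - 4*O) = 16 - 4*O)
d = 12 (d = 2*6 = 12)
v(20, -10) + H(7, 6)*d = (16 - 4*(-10)) + (6 + 19*6)*12 = (16 + 40) + (6 + 114)*12 = 56 + 120*12 = 56 + 1440 = 1496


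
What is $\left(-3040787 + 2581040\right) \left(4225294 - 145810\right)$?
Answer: $-1875530530548$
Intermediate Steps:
$\left(-3040787 + 2581040\right) \left(4225294 - 145810\right) = \left(-459747\right) 4079484 = -1875530530548$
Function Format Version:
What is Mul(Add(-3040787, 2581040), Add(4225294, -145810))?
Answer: -1875530530548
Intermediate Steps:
Mul(Add(-3040787, 2581040), Add(4225294, -145810)) = Mul(-459747, 4079484) = -1875530530548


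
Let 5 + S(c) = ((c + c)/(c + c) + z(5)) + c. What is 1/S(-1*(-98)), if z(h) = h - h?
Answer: 1/94 ≈ 0.010638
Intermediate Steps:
z(h) = 0
S(c) = -4 + c (S(c) = -5 + (((c + c)/(c + c) + 0) + c) = -5 + (((2*c)/((2*c)) + 0) + c) = -5 + (((2*c)*(1/(2*c)) + 0) + c) = -5 + ((1 + 0) + c) = -5 + (1 + c) = -4 + c)
1/S(-1*(-98)) = 1/(-4 - 1*(-98)) = 1/(-4 + 98) = 1/94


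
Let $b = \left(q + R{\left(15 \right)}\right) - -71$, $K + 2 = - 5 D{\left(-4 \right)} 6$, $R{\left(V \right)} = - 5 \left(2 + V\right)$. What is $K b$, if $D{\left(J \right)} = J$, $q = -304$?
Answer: $-37524$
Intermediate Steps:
$R{\left(V \right)} = -10 - 5 V$
$K = 118$ ($K = -2 + \left(-5\right) \left(-4\right) 6 = -2 + 20 \cdot 6 = -2 + 120 = 118$)
$b = -318$ ($b = \left(-304 - 85\right) - -71 = \left(-304 - 85\right) + \left(-57 + 128\right) = \left(-304 - 85\right) + 71 = -389 + 71 = -318$)
$K b = 118 \left(-318\right) = -37524$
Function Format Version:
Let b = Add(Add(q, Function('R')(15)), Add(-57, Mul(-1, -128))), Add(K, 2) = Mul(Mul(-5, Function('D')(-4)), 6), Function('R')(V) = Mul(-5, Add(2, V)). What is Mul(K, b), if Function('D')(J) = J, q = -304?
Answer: -37524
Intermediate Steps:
Function('R')(V) = Add(-10, Mul(-5, V))
K = 118 (K = Add(-2, Mul(Mul(-5, -4), 6)) = Add(-2, Mul(20, 6)) = Add(-2, 120) = 118)
b = -318 (b = Add(Add(-304, Add(-10, Mul(-5, 15))), Add(-57, Mul(-1, -128))) = Add(Add(-304, Add(-10, -75)), Add(-57, 128)) = Add(Add(-304, -85), 71) = Add(-389, 71) = -318)
Mul(K, b) = Mul(118, -318) = -37524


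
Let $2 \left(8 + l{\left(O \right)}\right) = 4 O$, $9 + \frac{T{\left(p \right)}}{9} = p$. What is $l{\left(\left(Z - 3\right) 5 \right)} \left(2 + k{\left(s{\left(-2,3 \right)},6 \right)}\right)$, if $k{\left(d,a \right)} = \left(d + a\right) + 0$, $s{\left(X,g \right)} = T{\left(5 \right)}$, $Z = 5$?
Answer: $-336$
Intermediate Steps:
$T{\left(p \right)} = -81 + 9 p$
$s{\left(X,g \right)} = -36$ ($s{\left(X,g \right)} = -81 + 9 \cdot 5 = -81 + 45 = -36$)
$k{\left(d,a \right)} = a + d$ ($k{\left(d,a \right)} = \left(a + d\right) + 0 = a + d$)
$l{\left(O \right)} = -8 + 2 O$ ($l{\left(O \right)} = -8 + \frac{4 O}{2} = -8 + 2 O$)
$l{\left(\left(Z - 3\right) 5 \right)} \left(2 + k{\left(s{\left(-2,3 \right)},6 \right)}\right) = \left(-8 + 2 \left(5 - 3\right) 5\right) \left(2 + \left(6 - 36\right)\right) = \left(-8 + 2 \cdot 2 \cdot 5\right) \left(2 - 30\right) = \left(-8 + 2 \cdot 10\right) \left(-28\right) = \left(-8 + 20\right) \left(-28\right) = 12 \left(-28\right) = -336$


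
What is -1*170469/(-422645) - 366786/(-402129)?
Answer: 3548742817/2697743035 ≈ 1.3154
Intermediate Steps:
-1*170469/(-422645) - 366786/(-402129) = -170469*(-1/422645) - 366786*(-1/402129) = 170469/422645 + 5822/6383 = 3548742817/2697743035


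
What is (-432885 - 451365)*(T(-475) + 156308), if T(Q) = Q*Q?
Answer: -337724255250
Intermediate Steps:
T(Q) = Q²
(-432885 - 451365)*(T(-475) + 156308) = (-432885 - 451365)*((-475)² + 156308) = -884250*(225625 + 156308) = -884250*381933 = -337724255250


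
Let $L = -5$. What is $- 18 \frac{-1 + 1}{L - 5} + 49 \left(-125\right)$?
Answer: $-6125$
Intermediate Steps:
$- 18 \frac{-1 + 1}{L - 5} + 49 \left(-125\right) = - 18 \frac{-1 + 1}{-5 - 5} + 49 \left(-125\right) = - 18 \frac{0}{-10} - 6125 = - 18 \cdot 0 \left(- \frac{1}{10}\right) - 6125 = \left(-18\right) 0 - 6125 = 0 - 6125 = -6125$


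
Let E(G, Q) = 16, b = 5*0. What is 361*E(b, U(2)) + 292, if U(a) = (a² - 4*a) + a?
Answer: 6068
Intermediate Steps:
U(a) = a² - 3*a
b = 0
361*E(b, U(2)) + 292 = 361*16 + 292 = 5776 + 292 = 6068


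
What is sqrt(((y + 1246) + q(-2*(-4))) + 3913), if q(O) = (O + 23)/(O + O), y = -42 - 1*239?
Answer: sqrt(78079)/4 ≈ 69.857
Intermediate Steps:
y = -281 (y = -42 - 239 = -281)
q(O) = (23 + O)/(2*O) (q(O) = (23 + O)/((2*O)) = (23 + O)*(1/(2*O)) = (23 + O)/(2*O))
sqrt(((y + 1246) + q(-2*(-4))) + 3913) = sqrt(((-281 + 1246) + (23 - 2*(-4))/(2*((-2*(-4))))) + 3913) = sqrt((965 + (1/2)*(23 + 8)/8) + 3913) = sqrt((965 + (1/2)*(1/8)*31) + 3913) = sqrt((965 + 31/16) + 3913) = sqrt(15471/16 + 3913) = sqrt(78079/16) = sqrt(78079)/4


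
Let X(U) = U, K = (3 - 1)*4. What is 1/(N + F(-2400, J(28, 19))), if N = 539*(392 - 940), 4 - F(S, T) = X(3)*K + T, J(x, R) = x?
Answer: -1/295420 ≈ -3.3850e-6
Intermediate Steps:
K = 8 (K = 2*4 = 8)
F(S, T) = -20 - T (F(S, T) = 4 - (3*8 + T) = 4 - (24 + T) = 4 + (-24 - T) = -20 - T)
N = -295372 (N = 539*(-548) = -295372)
1/(N + F(-2400, J(28, 19))) = 1/(-295372 + (-20 - 1*28)) = 1/(-295372 + (-20 - 28)) = 1/(-295372 - 48) = 1/(-295420) = -1/295420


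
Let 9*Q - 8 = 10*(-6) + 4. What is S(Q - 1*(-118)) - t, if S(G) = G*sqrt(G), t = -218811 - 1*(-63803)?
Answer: 155008 + 4394*sqrt(6)/9 ≈ 1.5620e+5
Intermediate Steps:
t = -155008 (t = -218811 + 63803 = -155008)
Q = -16/3 (Q = 8/9 + (10*(-6) + 4)/9 = 8/9 + (-60 + 4)/9 = 8/9 + (1/9)*(-56) = 8/9 - 56/9 = -16/3 ≈ -5.3333)
S(G) = G**(3/2)
S(Q - 1*(-118)) - t = (-16/3 - 1*(-118))**(3/2) - 1*(-155008) = (-16/3 + 118)**(3/2) + 155008 = (338/3)**(3/2) + 155008 = 4394*sqrt(6)/9 + 155008 = 155008 + 4394*sqrt(6)/9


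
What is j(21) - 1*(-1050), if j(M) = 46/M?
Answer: 22096/21 ≈ 1052.2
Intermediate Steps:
j(21) - 1*(-1050) = 46/21 - 1*(-1050) = 46*(1/21) + 1050 = 46/21 + 1050 = 22096/21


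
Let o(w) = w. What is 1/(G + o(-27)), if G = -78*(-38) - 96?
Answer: 1/2841 ≈ 0.00035199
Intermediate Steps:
G = 2868 (G = 2964 - 96 = 2868)
1/(G + o(-27)) = 1/(2868 - 27) = 1/2841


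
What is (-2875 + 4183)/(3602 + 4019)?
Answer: 1308/7621 ≈ 0.17163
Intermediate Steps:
(-2875 + 4183)/(3602 + 4019) = 1308/7621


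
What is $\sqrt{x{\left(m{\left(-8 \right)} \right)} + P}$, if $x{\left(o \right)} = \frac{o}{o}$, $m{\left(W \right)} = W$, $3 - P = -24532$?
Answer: $2 \sqrt{6134} \approx 156.64$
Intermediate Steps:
$P = 24535$ ($P = 3 - -24532 = 3 + 24532 = 24535$)
$x{\left(o \right)} = 1$
$\sqrt{x{\left(m{\left(-8 \right)} \right)} + P} = \sqrt{1 + 24535} = \sqrt{24536} = 2 \sqrt{6134}$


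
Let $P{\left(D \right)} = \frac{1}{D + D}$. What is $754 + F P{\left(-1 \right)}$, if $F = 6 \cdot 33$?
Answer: $655$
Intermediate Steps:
$P{\left(D \right)} = \frac{1}{2 D}$
$F = 198$
$754 + F P{\left(-1 \right)} = 754 + 198 \frac{1}{2 \left(-1\right)} = 754 + 198 \cdot \frac{1}{2} \left(-1\right) = 754 + 198 \left(- \frac{1}{2}\right) = 754 - 99 = 655$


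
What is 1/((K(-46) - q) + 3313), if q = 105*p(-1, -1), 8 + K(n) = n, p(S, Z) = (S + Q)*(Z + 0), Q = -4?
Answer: 1/2734 ≈ 0.00036576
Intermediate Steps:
p(S, Z) = Z*(-4 + S) (p(S, Z) = (S - 4)*(Z + 0) = (-4 + S)*Z = Z*(-4 + S))
K(n) = -8 + n
q = 525 (q = 105*(-(-4 - 1)) = 105*(-1*(-5)) = 105*5 = 525)
1/((K(-46) - q) + 3313) = 1/(((-8 - 46) - 1*525) + 3313) = 1/((-54 - 525) + 3313) = 1/(-579 + 3313) = 1/2734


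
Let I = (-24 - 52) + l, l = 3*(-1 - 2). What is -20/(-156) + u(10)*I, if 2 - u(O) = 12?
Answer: 33155/39 ≈ 850.13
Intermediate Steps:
u(O) = -10 (u(O) = 2 - 1*12 = 2 - 12 = -10)
l = -9 (l = 3*(-3) = -9)
I = -85 (I = (-24 - 52) - 9 = -76 - 9 = -85)
-20/(-156) + u(10)*I = -20/(-156) - 10*(-85) = -20*(-1/156) + 850 = 5/39 + 850 = 33155/39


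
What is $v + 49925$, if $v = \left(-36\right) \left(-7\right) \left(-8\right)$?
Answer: $47909$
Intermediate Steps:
$v = -2016$ ($v = 252 \left(-8\right) = -2016$)
$v + 49925 = -2016 + 49925 = 47909$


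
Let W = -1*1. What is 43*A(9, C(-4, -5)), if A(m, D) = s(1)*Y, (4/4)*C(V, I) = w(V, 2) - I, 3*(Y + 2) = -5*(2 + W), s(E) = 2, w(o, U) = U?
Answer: -946/3 ≈ -315.33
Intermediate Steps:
W = -1
Y = -11/3 (Y = -2 + (-5*(2 - 1))/3 = -2 + (-5*1)/3 = -2 + (1/3)*(-5) = -2 - 5/3 = -11/3 ≈ -3.6667)
C(V, I) = 2 - I
A(m, D) = -22/3 (A(m, D) = 2*(-11/3) = -22/3)
43*A(9, C(-4, -5)) = 43*(-22/3) = -946/3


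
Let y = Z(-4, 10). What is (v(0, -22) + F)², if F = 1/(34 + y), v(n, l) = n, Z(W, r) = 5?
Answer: 1/1521 ≈ 0.00065746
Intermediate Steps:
y = 5
F = 1/39 (F = 1/(34 + 5) = 1/39 ≈ 0.025641)
(v(0, -22) + F)² = (0 + 1/39)² = (1/39)² = 1/1521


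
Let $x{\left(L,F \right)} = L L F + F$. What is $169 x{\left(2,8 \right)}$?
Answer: $6760$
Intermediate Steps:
$x{\left(L,F \right)} = F + F L^{2}$ ($x{\left(L,F \right)} = L^{2} F + F = F L^{2} + F = F + F L^{2}$)
$169 x{\left(2,8 \right)} = 169 \cdot 8 \left(1 + 2^{2}\right) = 169 \cdot 8 \left(1 + 4\right) = 169 \cdot 8 \cdot 5 = 169 \cdot 40 = 6760$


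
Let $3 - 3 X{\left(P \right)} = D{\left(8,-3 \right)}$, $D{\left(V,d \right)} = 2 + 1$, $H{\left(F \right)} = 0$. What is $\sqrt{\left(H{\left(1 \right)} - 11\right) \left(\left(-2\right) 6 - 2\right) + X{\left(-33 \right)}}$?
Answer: $\sqrt{154} \approx 12.41$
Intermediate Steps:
$D{\left(V,d \right)} = 3$
$X{\left(P \right)} = 0$ ($X{\left(P \right)} = 1 - 1 = 0$)
$\sqrt{\left(H{\left(1 \right)} - 11\right) \left(\left(-2\right) 6 - 2\right) + X{\left(-33 \right)}} = \sqrt{\left(0 - 11\right) \left(\left(-2\right) 6 - 2\right) + 0} = \sqrt{- 11 \left(-12 - 2\right) + 0} = \sqrt{\left(-11\right) \left(-14\right) + 0} = \sqrt{154 + 0} = \sqrt{154}$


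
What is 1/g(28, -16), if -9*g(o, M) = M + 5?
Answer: 9/11 ≈ 0.81818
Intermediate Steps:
g(o, M) = -5/9 - M/9 (g(o, M) = -(M + 5)/9 = -(5 + M)/9 = -5/9 - M/9)
1/g(28, -16) = 1/(-5/9 - ⅑*(-16)) = 1/(-5/9 + 16/9) = 1/(11/9) = 9/11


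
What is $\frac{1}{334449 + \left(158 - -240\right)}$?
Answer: $\frac{1}{334847} \approx 2.9864 \cdot 10^{-6}$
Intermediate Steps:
$\frac{1}{334449 + \left(158 - -240\right)} = \frac{1}{334449 + \left(158 + 240\right)} = \frac{1}{334449 + 398} = \frac{1}{334847}$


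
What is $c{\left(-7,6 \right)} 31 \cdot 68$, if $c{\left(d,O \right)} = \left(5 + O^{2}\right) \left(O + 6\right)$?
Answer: $1037136$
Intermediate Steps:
$c{\left(d,O \right)} = \left(5 + O^{2}\right) \left(6 + O\right)$
$c{\left(-7,6 \right)} 31 \cdot 68 = \left(30 + 6^{3} + 5 \cdot 6 + 6 \cdot 6^{2}\right) 31 \cdot 68 = \left(30 + 216 + 30 + 6 \cdot 36\right) 31 \cdot 68 = \left(30 + 216 + 30 + 216\right) 31 \cdot 68 = 492 \cdot 31 \cdot 68 = 15252 \cdot 68 = 1037136$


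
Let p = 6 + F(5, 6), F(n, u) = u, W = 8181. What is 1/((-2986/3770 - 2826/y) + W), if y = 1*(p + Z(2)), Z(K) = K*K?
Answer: 15080/120694031 ≈ 0.00012494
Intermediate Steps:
Z(K) = K²
p = 12 (p = 6 + 6 = 12)
y = 16 (y = 1*(12 + 2²) = 1*(12 + 4) = 1*16 = 16)
1/((-2986/3770 - 2826/y) + W) = 1/((-2986/3770 - 2826/16) + 8181) = 1/((-2986*1/3770 - 2826*1/16) + 8181) = 1/((-1493/1885 - 1413/8) + 8181) = 1/(-2675449/15080 + 8181) = 1/(120694031/15080) = 15080/120694031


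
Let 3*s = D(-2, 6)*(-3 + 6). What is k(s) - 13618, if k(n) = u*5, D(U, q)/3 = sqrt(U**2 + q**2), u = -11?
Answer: -13673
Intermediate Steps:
D(U, q) = 3*sqrt(U**2 + q**2)
s = 6*sqrt(10) (s = ((3*sqrt((-2)**2 + 6**2))*(-3 + 6))/3 = ((3*sqrt(4 + 36))*3)/3 = ((3*sqrt(40))*3)/3 = ((3*(2*sqrt(10)))*3)/3 = ((6*sqrt(10))*3)/3 = (18*sqrt(10))/3 = 6*sqrt(10) ≈ 18.974)
k(n) = -55 (k(n) = -11*5 = -55)
k(s) - 13618 = -55 - 13618 = -13673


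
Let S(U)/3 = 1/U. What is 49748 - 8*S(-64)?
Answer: 397987/8 ≈ 49748.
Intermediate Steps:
S(U) = 3/U
49748 - 8*S(-64) = 49748 - 8*3/(-64) = 49748 - 8*3*(-1/64) = 49748 - 8*(-3)/64 = 49748 - 1*(-3/8) = 49748 + 3/8 = 397987/8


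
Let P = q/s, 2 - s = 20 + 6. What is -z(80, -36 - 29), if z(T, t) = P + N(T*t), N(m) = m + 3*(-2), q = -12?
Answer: 10411/2 ≈ 5205.5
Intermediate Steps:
s = -24 (s = 2 - (20 + 6) = 2 - 1*26 = 2 - 26 = -24)
N(m) = -6 + m (N(m) = m - 6 = -6 + m)
P = 1/2 (P = -12/(-24) = -12*(-1/24) = 1/2 ≈ 0.50000)
z(T, t) = -11/2 + T*t (z(T, t) = 1/2 + (-6 + T*t) = -11/2 + T*t)
-z(80, -36 - 29) = -(-11/2 + 80*(-36 - 29)) = -(-11/2 + 80*(-65)) = -(-11/2 - 5200) = -1*(-10411/2) = 10411/2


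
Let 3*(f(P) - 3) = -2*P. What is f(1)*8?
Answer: 56/3 ≈ 18.667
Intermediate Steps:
f(P) = 3 - 2*P/3 (f(P) = 3 + (-2*P)/3 = 3 - 2*P/3)
f(1)*8 = (3 - ⅔*1)*8 = (3 - ⅔)*8 = (7/3)*8 = 56/3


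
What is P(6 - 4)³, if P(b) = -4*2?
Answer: -512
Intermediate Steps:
P(b) = -8
P(6 - 4)³ = (-8)³ = -512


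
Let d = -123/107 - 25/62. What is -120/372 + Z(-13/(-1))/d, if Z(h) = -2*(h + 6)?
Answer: 7711842/319331 ≈ 24.150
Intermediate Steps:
d = -10301/6634 (d = -123*1/107 - 25*1/62 = -123/107 - 25/62 = -10301/6634 ≈ -1.5528)
Z(h) = -12 - 2*h (Z(h) = -2*(6 + h) = -12 - 2*h)
-120/372 + Z(-13/(-1))/d = -120/372 + (-12 - (-26)/(-1))/(-10301/6634) = -120*1/372 + (-12 - (-26)*(-1))*(-6634/10301) = -10/31 + (-12 - 2*13)*(-6634/10301) = -10/31 + (-12 - 26)*(-6634/10301) = -10/31 - 38*(-6634/10301) = -10/31 + 252092/10301 = 7711842/319331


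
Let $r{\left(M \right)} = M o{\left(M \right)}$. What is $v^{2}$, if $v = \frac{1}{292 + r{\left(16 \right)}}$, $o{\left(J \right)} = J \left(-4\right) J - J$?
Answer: $\frac{1}{267257104} \approx 3.7417 \cdot 10^{-9}$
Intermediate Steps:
$o{\left(J \right)} = - J - 4 J^{2}$ ($o{\left(J \right)} = - 4 J J - J = - 4 J^{2} - J = - J - 4 J^{2}$)
$r{\left(M \right)} = - M^{2} \left(1 + 4 M\right)$ ($r{\left(M \right)} = M \left(- M \left(1 + 4 M\right)\right) = - M^{2} \left(1 + 4 M\right)$)
$v = - \frac{1}{16348}$ ($v = \frac{1}{292 + 16^{2} \left(-1 - 64\right)} = \frac{1}{292 + 256 \left(-1 - 64\right)} = \frac{1}{292 + 256 \left(-65\right)} = \frac{1}{292 - 16640} = \frac{1}{-16348} = - \frac{1}{16348} \approx -6.1169 \cdot 10^{-5}$)
$v^{2} = \left(- \frac{1}{16348}\right)^{2} = \frac{1}{267257104}$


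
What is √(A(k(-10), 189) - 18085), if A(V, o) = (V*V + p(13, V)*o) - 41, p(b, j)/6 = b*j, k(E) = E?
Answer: I*√165446 ≈ 406.75*I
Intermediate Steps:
p(b, j) = 6*b*j (p(b, j) = 6*(b*j) = 6*b*j)
A(V, o) = -41 + V² + 78*V*o (A(V, o) = (V*V + (6*13*V)*o) - 41 = (V² + (78*V)*o) - 41 = (V² + 78*V*o) - 41 = -41 + V² + 78*V*o)
√(A(k(-10), 189) - 18085) = √((-41 + (-10)² + 78*(-10)*189) - 18085) = √((-41 + 100 - 147420) - 18085) = √(-147361 - 18085) = √(-165446) = I*√165446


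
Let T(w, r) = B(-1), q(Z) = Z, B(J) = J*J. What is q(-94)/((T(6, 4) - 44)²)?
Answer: -94/1849 ≈ -0.050838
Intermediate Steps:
B(J) = J²
T(w, r) = 1 (T(w, r) = (-1)² = 1)
q(-94)/((T(6, 4) - 44)²) = -94/(1 - 44)² = -94/((-43)²) = -94/1849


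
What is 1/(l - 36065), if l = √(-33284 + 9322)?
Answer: -36065/1300708187 - I*√23962/1300708187 ≈ -2.7727e-5 - 1.1901e-7*I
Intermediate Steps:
l = I*√23962 (l = √(-23962) = I*√23962 ≈ 154.8*I)
1/(l - 36065) = 1/(I*√23962 - 36065) = 1/(-36065 + I*√23962)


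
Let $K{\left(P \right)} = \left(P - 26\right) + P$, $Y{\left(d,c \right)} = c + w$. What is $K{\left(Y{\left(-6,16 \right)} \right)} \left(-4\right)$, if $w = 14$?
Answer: $-136$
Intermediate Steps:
$Y{\left(d,c \right)} = 14 + c$ ($Y{\left(d,c \right)} = c + 14 = 14 + c$)
$K{\left(P \right)} = -26 + 2 P$ ($K{\left(P \right)} = \left(-26 + P\right) + P = -26 + 2 P$)
$K{\left(Y{\left(-6,16 \right)} \right)} \left(-4\right) = \left(-26 + 2 \left(14 + 16\right)\right) \left(-4\right) = \left(-26 + 2 \cdot 30\right) \left(-4\right) = \left(-26 + 60\right) \left(-4\right) = 34 \left(-4\right) = -136$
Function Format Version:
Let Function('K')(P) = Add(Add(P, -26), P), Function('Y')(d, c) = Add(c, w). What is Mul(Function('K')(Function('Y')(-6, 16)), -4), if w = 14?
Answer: -136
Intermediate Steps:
Function('Y')(d, c) = Add(14, c) (Function('Y')(d, c) = Add(c, 14) = Add(14, c))
Function('K')(P) = Add(-26, Mul(2, P)) (Function('K')(P) = Add(Add(-26, P), P) = Add(-26, Mul(2, P)))
Mul(Function('K')(Function('Y')(-6, 16)), -4) = Mul(Add(-26, Mul(2, Add(14, 16))), -4) = Mul(Add(-26, Mul(2, 30)), -4) = Mul(Add(-26, 60), -4) = Mul(34, -4) = -136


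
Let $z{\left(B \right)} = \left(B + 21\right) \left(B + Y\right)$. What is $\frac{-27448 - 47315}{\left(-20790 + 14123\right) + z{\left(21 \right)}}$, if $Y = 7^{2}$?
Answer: $\frac{74763}{3727} \approx 20.06$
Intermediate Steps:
$Y = 49$
$z{\left(B \right)} = \left(21 + B\right) \left(49 + B\right)$ ($z{\left(B \right)} = \left(B + 21\right) \left(B + 49\right) = \left(21 + B\right) \left(49 + B\right)$)
$\frac{-27448 - 47315}{\left(-20790 + 14123\right) + z{\left(21 \right)}} = \frac{-27448 - 47315}{\left(-20790 + 14123\right) + \left(1029 + 21^{2} + 70 \cdot 21\right)} = - \frac{74763}{-6667 + \left(1029 + 441 + 1470\right)} = - \frac{74763}{-6667 + 2940} = - \frac{74763}{-3727} = \left(-74763\right) \left(- \frac{1}{3727}\right) = \frac{74763}{3727}$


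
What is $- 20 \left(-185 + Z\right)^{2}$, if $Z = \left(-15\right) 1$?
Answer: $-800000$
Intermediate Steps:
$Z = -15$
$- 20 \left(-185 + Z\right)^{2} = - 20 \left(-185 - 15\right)^{2} = - 20 \left(-200\right)^{2} = \left(-20\right) 40000 = -800000$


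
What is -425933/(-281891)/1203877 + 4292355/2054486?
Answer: 1456663444934678923/697214665726401802 ≈ 2.0893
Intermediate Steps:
-425933/(-281891)/1203877 + 4292355/2054486 = -425933*(-1/281891)*(1/1203877) + 4292355*(1/2054486) = (425933/281891)*(1/1203877) + 4292355/2054486 = 425933/339362091407 + 4292355/2054486 = 1456663444934678923/697214665726401802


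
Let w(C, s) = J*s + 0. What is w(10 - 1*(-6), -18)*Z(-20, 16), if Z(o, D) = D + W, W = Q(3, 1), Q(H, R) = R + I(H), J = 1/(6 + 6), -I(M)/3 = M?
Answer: -12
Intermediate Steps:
I(M) = -3*M
J = 1/12 ≈ 0.083333
Q(H, R) = R - 3*H
W = -8 (W = 1 - 3*3 = 1 - 9 = -8)
Z(o, D) = -8 + D (Z(o, D) = D - 8 = -8 + D)
w(C, s) = s/12 (w(C, s) = s/12 + 0 = s/12)
w(10 - 1*(-6), -18)*Z(-20, 16) = ((1/12)*(-18))*(-8 + 16) = -3/2*8 = -12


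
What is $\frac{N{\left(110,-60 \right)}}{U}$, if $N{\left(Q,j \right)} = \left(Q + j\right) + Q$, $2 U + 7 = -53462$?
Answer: $- \frac{320}{53469} \approx -0.0059848$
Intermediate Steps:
$U = - \frac{53469}{2}$ ($U = - \frac{7}{2} + \frac{1}{2} \left(-53462\right) = - \frac{7}{2} - 26731 = - \frac{53469}{2} \approx -26735.0$)
$N{\left(Q,j \right)} = j + 2 Q$
$\frac{N{\left(110,-60 \right)}}{U} = \frac{-60 + 2 \cdot 110}{- \frac{53469}{2}} = \left(-60 + 220\right) \left(- \frac{2}{53469}\right) = 160 \left(- \frac{2}{53469}\right) = - \frac{320}{53469}$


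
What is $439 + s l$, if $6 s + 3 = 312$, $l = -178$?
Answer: $-8728$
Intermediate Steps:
$s = \frac{103}{2}$ ($s = - \frac{1}{2} + \frac{1}{6} \cdot 312 = - \frac{1}{2} + 52 = \frac{103}{2} \approx 51.5$)
$439 + s l = 439 + \frac{103}{2} \left(-178\right) = 439 - 9167 = -8728$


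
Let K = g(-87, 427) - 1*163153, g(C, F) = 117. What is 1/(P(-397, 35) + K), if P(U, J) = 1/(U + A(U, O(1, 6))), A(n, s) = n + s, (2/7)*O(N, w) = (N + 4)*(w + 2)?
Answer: -654/106625545 ≈ -6.1336e-6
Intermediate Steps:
O(N, w) = 7*(2 + w)*(4 + N)/2 (O(N, w) = 7*((N + 4)*(w + 2))/2 = 7*((4 + N)*(2 + w))/2 = 7*((2 + w)*(4 + N))/2 = 7*(2 + w)*(4 + N)/2)
P(U, J) = 1/(140 + 2*U) (P(U, J) = 1/(U + (U + (28 + 7*1 + 14*6 + (7/2)*1*6))) = 1/(U + (U + (28 + 7 + 84 + 21))) = 1/(U + (U + 140)) = 1/(U + (140 + U)) = 1/(140 + 2*U))
K = -163036 (K = 117 - 1*163153 = 117 - 163153 = -163036)
1/(P(-397, 35) + K) = 1/(1/(2*(70 - 397)) - 163036) = 1/((1/2)/(-327) - 163036) = 1/((1/2)*(-1/327) - 163036) = 1/(-1/654 - 163036) = 1/(-106625545/654) = -654/106625545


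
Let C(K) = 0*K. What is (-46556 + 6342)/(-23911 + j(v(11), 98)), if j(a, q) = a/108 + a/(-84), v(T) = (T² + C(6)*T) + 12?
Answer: 2171556/1291213 ≈ 1.6818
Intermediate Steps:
C(K) = 0
v(T) = 12 + T² (v(T) = (T² + 0*T) + 12 = (T² + 0) + 12 = T² + 12 = 12 + T²)
j(a, q) = -a/378 (j(a, q) = a*(1/108) + a*(-1/84) = a/108 - a/84 = -a/378)
(-46556 + 6342)/(-23911 + j(v(11), 98)) = (-46556 + 6342)/(-23911 - (12 + 11²)/378) = -40214/(-23911 - (12 + 121)/378) = -40214/(-23911 - 1/378*133) = -40214/(-23911 - 19/54) = -40214/(-1291213/54) = -40214*(-54/1291213) = 2171556/1291213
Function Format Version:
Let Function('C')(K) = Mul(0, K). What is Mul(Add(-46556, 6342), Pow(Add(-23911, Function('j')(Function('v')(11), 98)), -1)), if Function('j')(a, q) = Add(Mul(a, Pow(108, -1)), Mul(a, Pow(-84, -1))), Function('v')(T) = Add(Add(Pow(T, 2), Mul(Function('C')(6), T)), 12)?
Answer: Rational(2171556, 1291213) ≈ 1.6818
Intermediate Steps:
Function('C')(K) = 0
Function('v')(T) = Add(12, Pow(T, 2)) (Function('v')(T) = Add(Add(Pow(T, 2), Mul(0, T)), 12) = Add(Add(Pow(T, 2), 0), 12) = Add(Pow(T, 2), 12) = Add(12, Pow(T, 2)))
Function('j')(a, q) = Mul(Rational(-1, 378), a) (Function('j')(a, q) = Add(Mul(a, Rational(1, 108)), Mul(a, Rational(-1, 84))) = Add(Mul(Rational(1, 108), a), Mul(Rational(-1, 84), a)) = Mul(Rational(-1, 378), a))
Mul(Add(-46556, 6342), Pow(Add(-23911, Function('j')(Function('v')(11), 98)), -1)) = Mul(Add(-46556, 6342), Pow(Add(-23911, Mul(Rational(-1, 378), Add(12, Pow(11, 2)))), -1)) = Mul(-40214, Pow(Add(-23911, Mul(Rational(-1, 378), Add(12, 121))), -1)) = Mul(-40214, Pow(Add(-23911, Mul(Rational(-1, 378), 133)), -1)) = Mul(-40214, Pow(Add(-23911, Rational(-19, 54)), -1)) = Mul(-40214, Pow(Rational(-1291213, 54), -1)) = Mul(-40214, Rational(-54, 1291213)) = Rational(2171556, 1291213)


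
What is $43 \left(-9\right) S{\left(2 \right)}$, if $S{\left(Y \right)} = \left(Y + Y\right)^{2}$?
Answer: $-6192$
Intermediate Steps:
$S{\left(Y \right)} = 4 Y^{2}$ ($S{\left(Y \right)} = \left(2 Y\right)^{2} = 4 Y^{2}$)
$43 \left(-9\right) S{\left(2 \right)} = 43 \left(-9\right) 4 \cdot 2^{2} = - 387 \cdot 4 \cdot 4 = \left(-387\right) 16 = -6192$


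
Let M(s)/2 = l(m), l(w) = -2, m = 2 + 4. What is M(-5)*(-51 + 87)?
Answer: -144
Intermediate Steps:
m = 6
M(s) = -4 (M(s) = 2*(-2) = -4)
M(-5)*(-51 + 87) = -4*(-51 + 87) = -4*36 = -144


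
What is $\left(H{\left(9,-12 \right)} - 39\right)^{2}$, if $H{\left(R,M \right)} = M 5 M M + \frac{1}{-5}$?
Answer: $\frac{1883212816}{25} \approx 7.5329 \cdot 10^{7}$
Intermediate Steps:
$H{\left(R,M \right)} = - \frac{1}{5} + 5 M^{3}$ ($H{\left(R,M \right)} = 5 M M M - \frac{1}{5} = 5 M^{2} M - \frac{1}{5} = 5 M^{3} - \frac{1}{5} = - \frac{1}{5} + 5 M^{3}$)
$\left(H{\left(9,-12 \right)} - 39\right)^{2} = \left(\left(- \frac{1}{5} + 5 \left(-12\right)^{3}\right) - 39\right)^{2} = \left(\left(- \frac{1}{5} + 5 \left(-1728\right)\right) - 39\right)^{2} = \left(\left(- \frac{1}{5} - 8640\right) - 39\right)^{2} = \left(- \frac{43201}{5} - 39\right)^{2} = \left(- \frac{43396}{5}\right)^{2} = \frac{1883212816}{25}$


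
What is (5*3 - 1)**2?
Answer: 196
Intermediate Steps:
(5*3 - 1)**2 = (15 - 1)**2 = 14**2 = 196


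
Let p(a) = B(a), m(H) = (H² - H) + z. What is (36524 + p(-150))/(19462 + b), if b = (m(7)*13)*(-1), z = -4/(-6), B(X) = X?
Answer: 54561/28361 ≈ 1.9238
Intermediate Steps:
z = ⅔ (z = -4*(-⅙) = ⅔ ≈ 0.66667)
m(H) = ⅔ + H² - H (m(H) = (H² - H) + ⅔ = ⅔ + H² - H)
p(a) = a
b = -1664/3 (b = ((⅔ + 7² - 1*7)*13)*(-1) = ((⅔ + 49 - 7)*13)*(-1) = ((128/3)*13)*(-1) = (1664/3)*(-1) = -1664/3 ≈ -554.67)
(36524 + p(-150))/(19462 + b) = (36524 - 150)/(19462 - 1664/3) = 36374/(56722/3) = 36374*(3/56722) = 54561/28361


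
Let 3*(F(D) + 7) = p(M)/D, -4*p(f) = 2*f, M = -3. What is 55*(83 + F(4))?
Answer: 33495/8 ≈ 4186.9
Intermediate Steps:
p(f) = -f/2
F(D) = -7 + 1/(2*D) (F(D) = -7 + ((-½*(-3))/D)/3 = -7 + (3/(2*D))/3 = -7 + 1/(2*D))
55*(83 + F(4)) = 55*(83 + (-7 + (½)/4)) = 55*(83 + (-7 + (½)*(¼))) = 55*(83 + (-7 + ⅛)) = 55*(83 - 55/8) = 55*(609/8) = 33495/8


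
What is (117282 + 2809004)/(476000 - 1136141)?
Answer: -2926286/660141 ≈ -4.4328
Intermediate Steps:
(117282 + 2809004)/(476000 - 1136141) = 2926286/(-660141) = 2926286*(-1/660141) = -2926286/660141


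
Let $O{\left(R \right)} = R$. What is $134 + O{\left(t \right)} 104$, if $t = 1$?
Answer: $238$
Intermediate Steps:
$134 + O{\left(t \right)} 104 = 134 + 1 \cdot 104 = 134 + 104 = 238$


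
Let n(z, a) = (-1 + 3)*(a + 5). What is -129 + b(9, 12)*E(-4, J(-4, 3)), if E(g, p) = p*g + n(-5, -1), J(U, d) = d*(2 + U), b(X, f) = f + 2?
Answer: 319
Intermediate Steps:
n(z, a) = 10 + 2*a (n(z, a) = 2*(5 + a) = 10 + 2*a)
b(X, f) = 2 + f
E(g, p) = 8 + g*p (E(g, p) = p*g + (10 + 2*(-1)) = g*p + (10 - 2) = g*p + 8 = 8 + g*p)
-129 + b(9, 12)*E(-4, J(-4, 3)) = -129 + (2 + 12)*(8 - 12*(2 - 4)) = -129 + 14*(8 - 12*(-2)) = -129 + 14*(8 - 4*(-6)) = -129 + 14*(8 + 24) = -129 + 14*32 = -129 + 448 = 319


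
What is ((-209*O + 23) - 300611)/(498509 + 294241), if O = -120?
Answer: -45918/132125 ≈ -0.34753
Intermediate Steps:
((-209*O + 23) - 300611)/(498509 + 294241) = ((-209*(-120) + 23) - 300611)/(498509 + 294241) = ((25080 + 23) - 300611)/792750 = (25103 - 300611)*(1/792750) = -275508*1/792750 = -45918/132125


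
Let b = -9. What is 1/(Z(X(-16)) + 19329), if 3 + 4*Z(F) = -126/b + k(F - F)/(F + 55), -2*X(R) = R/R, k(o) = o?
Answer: 4/77327 ≈ 5.1728e-5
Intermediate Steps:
X(R) = -½ (X(R) = -R/(2*R) = -½*1 = -½)
Z(F) = 11/4 (Z(F) = -¾ + (-126/(-9) + (F - F)/(F + 55))/4 = -¾ + (-126*(-⅑) + 0/(55 + F))/4 = -¾ + (14 + 0)/4 = -¾ + (¼)*14 = -¾ + 7/2 = 11/4)
1/(Z(X(-16)) + 19329) = 1/(11/4 + 19329) = 1/(77327/4) = 4/77327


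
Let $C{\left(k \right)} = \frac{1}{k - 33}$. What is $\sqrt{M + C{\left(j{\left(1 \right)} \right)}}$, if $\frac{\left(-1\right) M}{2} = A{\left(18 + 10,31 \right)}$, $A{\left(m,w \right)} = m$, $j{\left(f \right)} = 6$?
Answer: $\frac{i \sqrt{4539}}{9} \approx 7.4858 i$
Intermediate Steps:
$M = -56$ ($M = - 2 \left(18 + 10\right) = \left(-2\right) 28 = -56$)
$C{\left(k \right)} = \frac{1}{-33 + k}$
$\sqrt{M + C{\left(j{\left(1 \right)} \right)}} = \sqrt{-56 + \frac{1}{-33 + 6}} = \sqrt{-56 + \frac{1}{-27}} = \sqrt{-56 - \frac{1}{27}} = \sqrt{- \frac{1513}{27}} = \frac{i \sqrt{4539}}{9}$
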